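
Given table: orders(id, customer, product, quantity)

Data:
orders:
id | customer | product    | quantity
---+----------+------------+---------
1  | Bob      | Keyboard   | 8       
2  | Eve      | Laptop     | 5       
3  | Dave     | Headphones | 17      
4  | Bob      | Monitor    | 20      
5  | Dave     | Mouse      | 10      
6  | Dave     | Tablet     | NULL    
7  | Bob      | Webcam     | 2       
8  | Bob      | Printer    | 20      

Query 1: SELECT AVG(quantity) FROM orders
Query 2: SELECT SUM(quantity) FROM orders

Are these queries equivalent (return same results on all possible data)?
No, not equivalent

Query 1 returns: [(11.714285714285714,)]
Query 2 returns: [(82,)]

Reason: AVG vs SUM give different aggregate values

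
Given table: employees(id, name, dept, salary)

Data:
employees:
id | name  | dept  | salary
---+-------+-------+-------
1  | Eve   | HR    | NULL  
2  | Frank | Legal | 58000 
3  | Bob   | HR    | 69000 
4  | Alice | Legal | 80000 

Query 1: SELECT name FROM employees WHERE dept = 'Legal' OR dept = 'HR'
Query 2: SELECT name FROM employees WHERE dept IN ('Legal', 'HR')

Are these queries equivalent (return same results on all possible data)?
Yes, equivalent

Both queries return: [('Alice',), ('Bob',), ('Eve',), ('Frank',)]

Reason: OR vs IN are equivalent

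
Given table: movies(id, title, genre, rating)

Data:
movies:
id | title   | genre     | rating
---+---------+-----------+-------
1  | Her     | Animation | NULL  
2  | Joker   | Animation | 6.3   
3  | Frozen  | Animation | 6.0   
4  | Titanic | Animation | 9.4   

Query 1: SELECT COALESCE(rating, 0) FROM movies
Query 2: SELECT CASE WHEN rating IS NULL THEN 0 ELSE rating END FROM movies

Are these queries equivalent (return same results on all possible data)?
Yes, equivalent

Both queries return: [(0,), (6.0,), (6.3,), (9.4,)]

Reason: COALESCE vs CASE for NULL handling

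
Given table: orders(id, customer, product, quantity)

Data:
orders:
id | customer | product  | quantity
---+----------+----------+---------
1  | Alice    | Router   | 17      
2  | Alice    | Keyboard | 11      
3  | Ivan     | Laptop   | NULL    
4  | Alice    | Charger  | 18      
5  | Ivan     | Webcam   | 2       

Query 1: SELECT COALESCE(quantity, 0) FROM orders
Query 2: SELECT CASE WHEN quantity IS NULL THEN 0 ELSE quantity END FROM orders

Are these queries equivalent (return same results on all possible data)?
Yes, equivalent

Both queries return: [(0,), (2,), (11,), (17,), (18,)]

Reason: COALESCE vs CASE for NULL handling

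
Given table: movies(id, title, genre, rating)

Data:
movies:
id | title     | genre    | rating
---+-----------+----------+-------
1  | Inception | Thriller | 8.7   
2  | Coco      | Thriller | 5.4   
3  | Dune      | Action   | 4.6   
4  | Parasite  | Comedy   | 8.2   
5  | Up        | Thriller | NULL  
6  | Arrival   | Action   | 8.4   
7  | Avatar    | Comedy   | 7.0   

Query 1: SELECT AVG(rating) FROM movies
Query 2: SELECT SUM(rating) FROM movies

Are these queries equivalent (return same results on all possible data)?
No, not equivalent

Query 1 returns: [(7.05,)]
Query 2 returns: [(42.3,)]

Reason: AVG vs SUM give different aggregate values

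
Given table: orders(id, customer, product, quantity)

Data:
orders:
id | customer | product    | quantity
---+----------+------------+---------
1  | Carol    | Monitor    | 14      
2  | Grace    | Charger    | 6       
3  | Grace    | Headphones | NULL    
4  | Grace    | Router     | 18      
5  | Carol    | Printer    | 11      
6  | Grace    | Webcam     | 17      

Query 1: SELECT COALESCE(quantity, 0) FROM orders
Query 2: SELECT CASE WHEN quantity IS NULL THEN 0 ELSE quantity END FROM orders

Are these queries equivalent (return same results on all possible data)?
Yes, equivalent

Both queries return: [(0,), (6,), (11,), (14,), (17,), (18,)]

Reason: COALESCE vs CASE for NULL handling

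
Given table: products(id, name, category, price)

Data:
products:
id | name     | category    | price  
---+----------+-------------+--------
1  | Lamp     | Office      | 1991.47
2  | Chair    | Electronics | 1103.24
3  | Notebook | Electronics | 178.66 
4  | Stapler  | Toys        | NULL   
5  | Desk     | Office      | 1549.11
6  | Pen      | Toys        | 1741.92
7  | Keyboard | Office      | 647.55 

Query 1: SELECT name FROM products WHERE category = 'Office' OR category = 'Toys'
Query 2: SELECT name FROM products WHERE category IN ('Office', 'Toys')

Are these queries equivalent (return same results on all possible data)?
Yes, equivalent

Both queries return: [('Desk',), ('Keyboard',), ('Lamp',), ('Pen',), ('Stapler',)]

Reason: OR vs IN are equivalent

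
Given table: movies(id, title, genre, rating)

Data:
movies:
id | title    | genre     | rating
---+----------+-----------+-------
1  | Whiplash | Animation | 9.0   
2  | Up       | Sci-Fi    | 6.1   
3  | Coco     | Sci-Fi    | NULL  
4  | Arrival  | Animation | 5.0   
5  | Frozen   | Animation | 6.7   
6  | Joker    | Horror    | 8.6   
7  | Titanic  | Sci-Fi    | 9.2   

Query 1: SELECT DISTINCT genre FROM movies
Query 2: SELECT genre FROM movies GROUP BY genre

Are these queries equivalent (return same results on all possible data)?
Yes, equivalent

Both queries return: [('Animation',), ('Horror',), ('Sci-Fi',)]

Reason: Both get unique genres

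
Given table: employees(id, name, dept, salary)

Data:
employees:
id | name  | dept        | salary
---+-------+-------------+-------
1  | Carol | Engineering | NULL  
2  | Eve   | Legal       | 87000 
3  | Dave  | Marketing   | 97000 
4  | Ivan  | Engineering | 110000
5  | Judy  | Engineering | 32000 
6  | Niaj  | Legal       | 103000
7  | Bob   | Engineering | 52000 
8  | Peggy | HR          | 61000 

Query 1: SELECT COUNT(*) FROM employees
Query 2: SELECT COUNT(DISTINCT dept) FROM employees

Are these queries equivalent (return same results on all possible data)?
No, not equivalent

Query 1 returns: [(8,)]
Query 2 returns: [(4,)]

Reason: COUNT(*) counts rows, COUNT(DISTINCT dept) counts unique depts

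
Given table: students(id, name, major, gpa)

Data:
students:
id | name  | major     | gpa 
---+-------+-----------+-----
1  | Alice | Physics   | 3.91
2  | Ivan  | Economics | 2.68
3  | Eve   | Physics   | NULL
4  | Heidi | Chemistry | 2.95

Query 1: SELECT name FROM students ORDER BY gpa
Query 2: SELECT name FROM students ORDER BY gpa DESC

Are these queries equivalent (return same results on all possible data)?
No, not equivalent

Query 1 returns: [('Eve',), ('Ivan',), ('Heidi',), ('Alice',)]
Query 2 returns: [('Alice',), ('Heidi',), ('Ivan',), ('Eve',)]

Reason: ASC vs DESC gives opposite ordering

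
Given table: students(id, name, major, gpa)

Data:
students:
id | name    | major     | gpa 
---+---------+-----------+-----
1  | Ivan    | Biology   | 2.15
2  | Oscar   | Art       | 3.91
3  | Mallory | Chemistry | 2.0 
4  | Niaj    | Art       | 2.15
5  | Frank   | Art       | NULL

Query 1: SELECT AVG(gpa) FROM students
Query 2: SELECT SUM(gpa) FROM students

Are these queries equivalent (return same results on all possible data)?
No, not equivalent

Query 1 returns: [(2.5525,)]
Query 2 returns: [(10.21,)]

Reason: AVG vs SUM give different aggregate values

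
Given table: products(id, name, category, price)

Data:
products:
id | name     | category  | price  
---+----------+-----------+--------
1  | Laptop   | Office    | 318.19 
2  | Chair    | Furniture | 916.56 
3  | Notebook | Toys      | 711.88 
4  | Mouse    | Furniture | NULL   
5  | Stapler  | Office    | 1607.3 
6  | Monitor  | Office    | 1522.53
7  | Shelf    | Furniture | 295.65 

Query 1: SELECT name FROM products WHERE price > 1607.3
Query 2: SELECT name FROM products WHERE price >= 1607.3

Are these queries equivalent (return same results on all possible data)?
No, not equivalent

Query 1 returns: []
Query 2 returns: [('Stapler',)]

Reason: > vs >= gives different results when price = 1607.3 exists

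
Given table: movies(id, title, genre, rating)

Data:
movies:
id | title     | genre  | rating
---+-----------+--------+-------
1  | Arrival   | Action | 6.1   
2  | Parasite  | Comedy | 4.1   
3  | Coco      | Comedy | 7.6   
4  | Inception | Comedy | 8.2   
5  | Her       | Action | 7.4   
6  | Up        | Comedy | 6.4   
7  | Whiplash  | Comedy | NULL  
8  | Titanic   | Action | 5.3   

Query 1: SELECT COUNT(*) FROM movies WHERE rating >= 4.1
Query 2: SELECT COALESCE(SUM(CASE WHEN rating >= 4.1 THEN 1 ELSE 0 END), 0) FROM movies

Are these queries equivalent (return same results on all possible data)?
Yes, equivalent

Both queries return: [(7,)]

Reason: COUNT with WHERE vs conditional SUM (COALESCE handles empty-table NULL)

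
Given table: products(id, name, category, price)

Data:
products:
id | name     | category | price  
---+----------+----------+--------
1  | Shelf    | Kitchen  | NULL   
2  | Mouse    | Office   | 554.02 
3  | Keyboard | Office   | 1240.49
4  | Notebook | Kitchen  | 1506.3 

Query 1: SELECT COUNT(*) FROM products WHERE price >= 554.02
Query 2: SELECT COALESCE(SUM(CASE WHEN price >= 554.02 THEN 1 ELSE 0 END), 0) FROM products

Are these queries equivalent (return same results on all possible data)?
Yes, equivalent

Both queries return: [(3,)]

Reason: COUNT with WHERE vs conditional SUM (COALESCE handles empty-table NULL)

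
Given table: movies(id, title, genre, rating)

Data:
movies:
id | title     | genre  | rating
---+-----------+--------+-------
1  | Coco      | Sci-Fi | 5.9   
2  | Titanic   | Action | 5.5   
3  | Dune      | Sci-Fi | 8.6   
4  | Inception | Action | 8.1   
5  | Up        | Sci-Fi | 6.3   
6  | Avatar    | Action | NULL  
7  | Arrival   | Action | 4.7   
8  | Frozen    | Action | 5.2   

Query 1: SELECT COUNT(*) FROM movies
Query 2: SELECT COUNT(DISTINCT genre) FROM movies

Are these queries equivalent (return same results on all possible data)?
No, not equivalent

Query 1 returns: [(8,)]
Query 2 returns: [(2,)]

Reason: COUNT(*) counts rows, COUNT(DISTINCT genre) counts unique genres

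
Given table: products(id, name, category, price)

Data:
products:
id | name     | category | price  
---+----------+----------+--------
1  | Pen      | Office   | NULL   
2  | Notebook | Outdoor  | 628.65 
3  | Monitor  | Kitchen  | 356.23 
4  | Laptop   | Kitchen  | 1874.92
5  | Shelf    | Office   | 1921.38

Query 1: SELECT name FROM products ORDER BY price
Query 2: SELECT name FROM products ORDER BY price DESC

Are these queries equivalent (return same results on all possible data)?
No, not equivalent

Query 1 returns: [('Pen',), ('Monitor',), ('Notebook',), ('Laptop',), ('Shelf',)]
Query 2 returns: [('Shelf',), ('Laptop',), ('Notebook',), ('Monitor',), ('Pen',)]

Reason: ASC vs DESC gives opposite ordering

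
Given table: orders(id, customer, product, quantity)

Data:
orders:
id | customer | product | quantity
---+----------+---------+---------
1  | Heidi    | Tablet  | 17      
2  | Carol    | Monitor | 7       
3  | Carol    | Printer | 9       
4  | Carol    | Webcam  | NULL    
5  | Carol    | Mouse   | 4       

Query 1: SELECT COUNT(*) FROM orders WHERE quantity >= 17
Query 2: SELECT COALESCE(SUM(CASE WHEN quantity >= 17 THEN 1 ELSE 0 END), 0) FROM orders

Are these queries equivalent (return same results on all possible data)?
Yes, equivalent

Both queries return: [(1,)]

Reason: COUNT with WHERE vs conditional SUM (COALESCE handles empty-table NULL)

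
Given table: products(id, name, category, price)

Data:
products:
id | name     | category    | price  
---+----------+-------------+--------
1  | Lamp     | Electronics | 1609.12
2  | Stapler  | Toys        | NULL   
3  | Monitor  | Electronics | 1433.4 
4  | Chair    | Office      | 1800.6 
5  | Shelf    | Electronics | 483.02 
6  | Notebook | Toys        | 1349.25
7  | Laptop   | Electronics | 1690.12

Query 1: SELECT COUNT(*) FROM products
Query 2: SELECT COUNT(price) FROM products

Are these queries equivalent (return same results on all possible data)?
No, not equivalent

Query 1 returns: [(7,)]
Query 2 returns: [(6,)]

Reason: COUNT(*) includes NULLs, COUNT(column) excludes them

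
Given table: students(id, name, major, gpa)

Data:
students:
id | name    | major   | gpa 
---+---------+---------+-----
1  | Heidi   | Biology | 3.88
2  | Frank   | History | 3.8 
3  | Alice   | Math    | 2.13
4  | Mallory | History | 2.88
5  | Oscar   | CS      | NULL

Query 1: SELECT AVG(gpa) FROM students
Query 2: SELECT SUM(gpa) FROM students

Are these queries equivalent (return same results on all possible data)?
No, not equivalent

Query 1 returns: [(3.1725,)]
Query 2 returns: [(12.69,)]

Reason: AVG vs SUM give different aggregate values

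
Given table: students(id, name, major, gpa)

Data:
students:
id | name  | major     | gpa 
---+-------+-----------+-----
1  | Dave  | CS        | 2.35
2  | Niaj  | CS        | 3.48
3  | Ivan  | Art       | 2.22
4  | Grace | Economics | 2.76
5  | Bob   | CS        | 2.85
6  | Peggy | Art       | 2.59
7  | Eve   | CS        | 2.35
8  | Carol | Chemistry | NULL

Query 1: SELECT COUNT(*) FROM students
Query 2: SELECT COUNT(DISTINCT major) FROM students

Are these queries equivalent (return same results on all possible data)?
No, not equivalent

Query 1 returns: [(8,)]
Query 2 returns: [(4,)]

Reason: COUNT(*) counts rows, COUNT(DISTINCT major) counts unique majors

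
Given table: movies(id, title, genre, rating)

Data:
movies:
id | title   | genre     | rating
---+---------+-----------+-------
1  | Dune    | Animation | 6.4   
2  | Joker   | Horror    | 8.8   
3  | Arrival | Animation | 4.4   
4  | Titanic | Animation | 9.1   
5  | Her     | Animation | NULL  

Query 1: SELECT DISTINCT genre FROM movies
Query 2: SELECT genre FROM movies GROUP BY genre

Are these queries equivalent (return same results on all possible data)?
Yes, equivalent

Both queries return: [('Animation',), ('Horror',)]

Reason: Both get unique genres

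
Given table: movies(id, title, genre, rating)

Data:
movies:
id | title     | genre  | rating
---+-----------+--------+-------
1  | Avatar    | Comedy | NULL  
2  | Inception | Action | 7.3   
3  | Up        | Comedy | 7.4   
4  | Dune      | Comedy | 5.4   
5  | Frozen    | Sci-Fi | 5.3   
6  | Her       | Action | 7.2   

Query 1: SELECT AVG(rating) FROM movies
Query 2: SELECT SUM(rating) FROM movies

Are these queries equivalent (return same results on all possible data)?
No, not equivalent

Query 1 returns: [(6.5200000000000005,)]
Query 2 returns: [(32.6,)]

Reason: AVG vs SUM give different aggregate values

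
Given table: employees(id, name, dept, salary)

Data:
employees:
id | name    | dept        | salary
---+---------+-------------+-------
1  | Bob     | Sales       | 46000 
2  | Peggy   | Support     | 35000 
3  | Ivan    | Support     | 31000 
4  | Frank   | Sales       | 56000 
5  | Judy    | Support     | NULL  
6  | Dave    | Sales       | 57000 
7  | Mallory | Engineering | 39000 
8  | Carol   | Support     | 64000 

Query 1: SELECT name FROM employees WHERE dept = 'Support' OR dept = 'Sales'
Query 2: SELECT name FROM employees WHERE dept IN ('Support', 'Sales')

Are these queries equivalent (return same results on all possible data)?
Yes, equivalent

Both queries return: [('Bob',), ('Carol',), ('Dave',), ('Frank',), ('Ivan',), ('Judy',), ('Peggy',)]

Reason: OR vs IN are equivalent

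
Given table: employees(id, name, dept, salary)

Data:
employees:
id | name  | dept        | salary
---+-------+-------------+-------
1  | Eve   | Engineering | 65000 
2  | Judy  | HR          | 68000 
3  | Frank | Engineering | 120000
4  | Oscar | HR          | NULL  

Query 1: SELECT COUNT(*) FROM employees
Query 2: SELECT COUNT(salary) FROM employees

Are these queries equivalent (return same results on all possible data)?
No, not equivalent

Query 1 returns: [(4,)]
Query 2 returns: [(3,)]

Reason: COUNT(*) includes NULLs, COUNT(column) excludes them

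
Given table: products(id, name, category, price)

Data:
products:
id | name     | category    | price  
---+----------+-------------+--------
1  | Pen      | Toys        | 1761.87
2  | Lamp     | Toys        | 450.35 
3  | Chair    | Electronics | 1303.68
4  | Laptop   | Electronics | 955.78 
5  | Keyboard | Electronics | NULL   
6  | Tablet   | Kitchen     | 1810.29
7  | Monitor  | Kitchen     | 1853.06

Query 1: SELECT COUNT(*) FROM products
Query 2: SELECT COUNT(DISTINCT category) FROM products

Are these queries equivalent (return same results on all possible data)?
No, not equivalent

Query 1 returns: [(7,)]
Query 2 returns: [(3,)]

Reason: COUNT(*) counts rows, COUNT(DISTINCT category) counts unique categorys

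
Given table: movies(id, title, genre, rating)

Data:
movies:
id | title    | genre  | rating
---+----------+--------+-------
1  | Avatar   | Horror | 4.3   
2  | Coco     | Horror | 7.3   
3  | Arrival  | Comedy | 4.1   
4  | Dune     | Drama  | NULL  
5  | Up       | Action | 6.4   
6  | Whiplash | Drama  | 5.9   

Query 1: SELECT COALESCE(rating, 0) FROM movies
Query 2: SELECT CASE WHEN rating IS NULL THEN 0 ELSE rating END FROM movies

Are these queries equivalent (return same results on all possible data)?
Yes, equivalent

Both queries return: [(0,), (4.1,), (4.3,), (5.9,), (6.4,), (7.3,)]

Reason: COALESCE vs CASE for NULL handling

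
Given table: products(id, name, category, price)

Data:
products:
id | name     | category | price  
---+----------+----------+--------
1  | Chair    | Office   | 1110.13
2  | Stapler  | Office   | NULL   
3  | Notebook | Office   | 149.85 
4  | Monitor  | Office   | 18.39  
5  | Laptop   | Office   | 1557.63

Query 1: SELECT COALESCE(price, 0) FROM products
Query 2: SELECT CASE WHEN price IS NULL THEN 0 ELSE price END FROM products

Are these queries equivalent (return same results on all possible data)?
Yes, equivalent

Both queries return: [(0,), (18.39,), (149.85,), (1110.13,), (1557.63,)]

Reason: COALESCE vs CASE for NULL handling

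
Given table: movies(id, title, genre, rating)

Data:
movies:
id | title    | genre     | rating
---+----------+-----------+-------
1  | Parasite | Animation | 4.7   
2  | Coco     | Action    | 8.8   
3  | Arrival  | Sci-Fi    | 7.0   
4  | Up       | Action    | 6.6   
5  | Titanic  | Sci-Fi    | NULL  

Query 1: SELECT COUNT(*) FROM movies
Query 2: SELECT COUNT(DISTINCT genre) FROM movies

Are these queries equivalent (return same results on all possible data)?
No, not equivalent

Query 1 returns: [(5,)]
Query 2 returns: [(3,)]

Reason: COUNT(*) counts rows, COUNT(DISTINCT genre) counts unique genres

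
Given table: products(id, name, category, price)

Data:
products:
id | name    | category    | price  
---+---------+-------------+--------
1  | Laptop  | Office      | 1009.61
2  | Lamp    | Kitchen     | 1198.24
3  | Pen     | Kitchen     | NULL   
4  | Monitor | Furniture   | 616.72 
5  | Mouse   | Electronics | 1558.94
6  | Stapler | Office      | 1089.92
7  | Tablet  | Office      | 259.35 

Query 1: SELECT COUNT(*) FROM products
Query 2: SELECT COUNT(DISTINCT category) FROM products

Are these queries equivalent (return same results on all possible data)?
No, not equivalent

Query 1 returns: [(7,)]
Query 2 returns: [(4,)]

Reason: COUNT(*) counts rows, COUNT(DISTINCT category) counts unique categorys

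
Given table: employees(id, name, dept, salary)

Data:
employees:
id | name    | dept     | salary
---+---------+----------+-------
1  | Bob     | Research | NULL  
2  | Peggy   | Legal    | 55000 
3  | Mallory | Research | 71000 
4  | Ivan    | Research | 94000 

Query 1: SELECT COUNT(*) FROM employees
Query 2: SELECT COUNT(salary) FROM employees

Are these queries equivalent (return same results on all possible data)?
No, not equivalent

Query 1 returns: [(4,)]
Query 2 returns: [(3,)]

Reason: COUNT(*) includes NULLs, COUNT(column) excludes them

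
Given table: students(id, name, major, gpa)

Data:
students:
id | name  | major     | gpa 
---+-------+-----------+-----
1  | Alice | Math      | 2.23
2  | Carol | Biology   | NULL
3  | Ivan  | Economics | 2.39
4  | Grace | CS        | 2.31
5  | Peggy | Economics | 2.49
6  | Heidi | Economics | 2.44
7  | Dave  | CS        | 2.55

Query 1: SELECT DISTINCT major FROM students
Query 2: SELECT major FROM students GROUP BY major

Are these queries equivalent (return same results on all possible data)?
Yes, equivalent

Both queries return: [('Biology',), ('CS',), ('Economics',), ('Math',)]

Reason: Both get unique majors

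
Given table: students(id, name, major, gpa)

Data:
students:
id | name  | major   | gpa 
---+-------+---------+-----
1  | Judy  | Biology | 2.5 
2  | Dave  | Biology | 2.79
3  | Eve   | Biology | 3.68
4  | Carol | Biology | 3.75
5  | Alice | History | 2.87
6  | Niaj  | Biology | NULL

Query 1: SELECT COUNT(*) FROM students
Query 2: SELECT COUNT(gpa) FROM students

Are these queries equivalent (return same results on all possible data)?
No, not equivalent

Query 1 returns: [(6,)]
Query 2 returns: [(5,)]

Reason: COUNT(*) includes NULLs, COUNT(column) excludes them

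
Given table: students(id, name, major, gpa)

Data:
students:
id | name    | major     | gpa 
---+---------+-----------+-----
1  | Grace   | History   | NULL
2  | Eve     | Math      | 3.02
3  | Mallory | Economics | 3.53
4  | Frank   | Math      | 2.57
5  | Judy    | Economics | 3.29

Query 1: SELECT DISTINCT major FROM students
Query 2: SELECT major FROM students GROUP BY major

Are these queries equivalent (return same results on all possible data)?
Yes, equivalent

Both queries return: [('Economics',), ('History',), ('Math',)]

Reason: Both get unique majors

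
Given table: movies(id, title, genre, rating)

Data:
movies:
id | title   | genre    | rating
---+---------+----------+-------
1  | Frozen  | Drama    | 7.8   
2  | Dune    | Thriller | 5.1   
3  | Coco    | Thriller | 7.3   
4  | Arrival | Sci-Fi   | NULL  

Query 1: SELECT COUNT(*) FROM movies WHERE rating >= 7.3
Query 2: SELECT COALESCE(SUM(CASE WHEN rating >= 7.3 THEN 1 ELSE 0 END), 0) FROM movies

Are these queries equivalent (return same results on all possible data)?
Yes, equivalent

Both queries return: [(2,)]

Reason: COUNT with WHERE vs conditional SUM (COALESCE handles empty-table NULL)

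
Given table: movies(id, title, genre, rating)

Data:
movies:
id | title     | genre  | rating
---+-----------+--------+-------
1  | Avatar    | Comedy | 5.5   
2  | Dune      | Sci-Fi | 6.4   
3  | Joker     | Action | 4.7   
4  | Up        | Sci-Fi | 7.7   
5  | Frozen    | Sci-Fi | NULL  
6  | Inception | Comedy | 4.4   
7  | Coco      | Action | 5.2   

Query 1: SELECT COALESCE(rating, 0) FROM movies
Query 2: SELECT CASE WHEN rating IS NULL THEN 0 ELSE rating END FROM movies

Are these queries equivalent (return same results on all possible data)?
Yes, equivalent

Both queries return: [(0,), (4.4,), (4.7,), (5.2,), (5.5,), (6.4,), (7.7,)]

Reason: COALESCE vs CASE for NULL handling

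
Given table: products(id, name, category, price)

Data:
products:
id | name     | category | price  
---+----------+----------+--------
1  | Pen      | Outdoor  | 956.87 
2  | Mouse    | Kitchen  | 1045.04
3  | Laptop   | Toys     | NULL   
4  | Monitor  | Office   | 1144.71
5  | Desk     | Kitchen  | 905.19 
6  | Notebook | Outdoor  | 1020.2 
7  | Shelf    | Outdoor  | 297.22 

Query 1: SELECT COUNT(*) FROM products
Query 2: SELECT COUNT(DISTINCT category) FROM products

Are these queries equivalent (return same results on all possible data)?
No, not equivalent

Query 1 returns: [(7,)]
Query 2 returns: [(4,)]

Reason: COUNT(*) counts rows, COUNT(DISTINCT category) counts unique categorys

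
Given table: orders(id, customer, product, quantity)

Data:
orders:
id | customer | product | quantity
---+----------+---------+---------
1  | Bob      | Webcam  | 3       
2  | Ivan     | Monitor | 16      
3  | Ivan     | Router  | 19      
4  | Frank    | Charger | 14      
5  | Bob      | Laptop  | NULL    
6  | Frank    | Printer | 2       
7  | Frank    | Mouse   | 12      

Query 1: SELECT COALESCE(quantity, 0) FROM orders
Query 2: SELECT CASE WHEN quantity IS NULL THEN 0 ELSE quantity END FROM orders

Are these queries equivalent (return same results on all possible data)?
Yes, equivalent

Both queries return: [(0,), (2,), (3,), (12,), (14,), (16,), (19,)]

Reason: COALESCE vs CASE for NULL handling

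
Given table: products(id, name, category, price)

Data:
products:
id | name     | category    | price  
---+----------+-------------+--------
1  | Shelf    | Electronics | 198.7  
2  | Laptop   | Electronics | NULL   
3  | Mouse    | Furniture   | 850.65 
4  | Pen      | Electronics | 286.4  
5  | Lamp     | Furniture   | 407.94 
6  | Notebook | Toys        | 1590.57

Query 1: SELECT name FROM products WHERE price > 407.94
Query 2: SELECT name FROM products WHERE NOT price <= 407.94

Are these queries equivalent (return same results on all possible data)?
Yes, equivalent

Both queries return: [('Mouse',), ('Notebook',)]

Reason: Both filter price > 407.94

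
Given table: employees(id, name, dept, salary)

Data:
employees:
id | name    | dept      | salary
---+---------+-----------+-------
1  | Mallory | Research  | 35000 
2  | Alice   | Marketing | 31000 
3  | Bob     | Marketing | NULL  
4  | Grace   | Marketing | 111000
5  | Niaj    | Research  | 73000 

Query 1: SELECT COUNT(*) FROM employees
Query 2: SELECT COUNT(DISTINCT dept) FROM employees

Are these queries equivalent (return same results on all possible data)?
No, not equivalent

Query 1 returns: [(5,)]
Query 2 returns: [(2,)]

Reason: COUNT(*) counts rows, COUNT(DISTINCT dept) counts unique depts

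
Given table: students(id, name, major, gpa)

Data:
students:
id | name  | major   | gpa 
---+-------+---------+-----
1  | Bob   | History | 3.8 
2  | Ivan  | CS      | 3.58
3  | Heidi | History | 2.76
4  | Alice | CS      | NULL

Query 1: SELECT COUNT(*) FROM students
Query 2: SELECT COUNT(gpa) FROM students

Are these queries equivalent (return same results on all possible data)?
No, not equivalent

Query 1 returns: [(4,)]
Query 2 returns: [(3,)]

Reason: COUNT(*) includes NULLs, COUNT(column) excludes them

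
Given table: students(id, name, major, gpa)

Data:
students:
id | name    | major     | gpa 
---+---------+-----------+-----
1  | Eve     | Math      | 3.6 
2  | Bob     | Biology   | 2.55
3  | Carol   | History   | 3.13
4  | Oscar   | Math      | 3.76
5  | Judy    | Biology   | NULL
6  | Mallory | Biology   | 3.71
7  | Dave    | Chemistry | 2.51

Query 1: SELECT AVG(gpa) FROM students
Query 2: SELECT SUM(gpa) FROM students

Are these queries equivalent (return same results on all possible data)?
No, not equivalent

Query 1 returns: [(3.2099999999999995,)]
Query 2 returns: [(19.259999999999998,)]

Reason: AVG vs SUM give different aggregate values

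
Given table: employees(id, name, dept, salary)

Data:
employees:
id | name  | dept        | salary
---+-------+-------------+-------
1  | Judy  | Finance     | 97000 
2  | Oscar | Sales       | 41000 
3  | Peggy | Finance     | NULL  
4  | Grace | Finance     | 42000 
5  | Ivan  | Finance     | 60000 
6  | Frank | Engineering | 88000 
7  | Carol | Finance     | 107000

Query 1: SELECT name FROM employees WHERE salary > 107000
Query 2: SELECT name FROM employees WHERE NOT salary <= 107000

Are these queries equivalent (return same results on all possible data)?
Yes, equivalent

Both queries return: []

Reason: Both filter salary > 107000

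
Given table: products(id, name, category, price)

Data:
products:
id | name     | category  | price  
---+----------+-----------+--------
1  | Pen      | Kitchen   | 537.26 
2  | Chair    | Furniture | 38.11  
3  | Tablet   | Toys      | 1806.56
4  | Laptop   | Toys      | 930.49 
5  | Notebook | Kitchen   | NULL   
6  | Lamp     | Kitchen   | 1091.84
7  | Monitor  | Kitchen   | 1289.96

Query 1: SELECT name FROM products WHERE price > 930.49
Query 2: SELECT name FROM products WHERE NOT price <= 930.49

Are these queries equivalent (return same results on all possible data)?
Yes, equivalent

Both queries return: [('Lamp',), ('Monitor',), ('Tablet',)]

Reason: Both filter price > 930.49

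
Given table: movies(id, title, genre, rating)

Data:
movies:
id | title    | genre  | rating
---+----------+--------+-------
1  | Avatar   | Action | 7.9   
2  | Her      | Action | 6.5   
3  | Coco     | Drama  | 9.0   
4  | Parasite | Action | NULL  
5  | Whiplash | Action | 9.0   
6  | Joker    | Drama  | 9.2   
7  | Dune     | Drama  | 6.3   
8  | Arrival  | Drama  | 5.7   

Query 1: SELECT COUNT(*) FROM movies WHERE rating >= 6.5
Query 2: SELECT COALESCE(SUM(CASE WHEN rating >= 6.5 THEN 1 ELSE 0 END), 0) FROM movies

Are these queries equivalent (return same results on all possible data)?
Yes, equivalent

Both queries return: [(5,)]

Reason: COUNT with WHERE vs conditional SUM (COALESCE handles empty-table NULL)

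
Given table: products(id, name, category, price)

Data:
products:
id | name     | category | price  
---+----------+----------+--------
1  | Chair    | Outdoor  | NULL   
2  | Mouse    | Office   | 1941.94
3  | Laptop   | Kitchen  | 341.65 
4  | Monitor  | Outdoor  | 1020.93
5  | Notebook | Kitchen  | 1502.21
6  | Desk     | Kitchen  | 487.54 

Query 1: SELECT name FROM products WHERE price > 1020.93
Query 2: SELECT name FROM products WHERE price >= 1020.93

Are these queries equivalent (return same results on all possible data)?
No, not equivalent

Query 1 returns: [('Mouse',), ('Notebook',)]
Query 2 returns: [('Mouse',), ('Monitor',), ('Notebook',)]

Reason: > vs >= gives different results when price = 1020.93 exists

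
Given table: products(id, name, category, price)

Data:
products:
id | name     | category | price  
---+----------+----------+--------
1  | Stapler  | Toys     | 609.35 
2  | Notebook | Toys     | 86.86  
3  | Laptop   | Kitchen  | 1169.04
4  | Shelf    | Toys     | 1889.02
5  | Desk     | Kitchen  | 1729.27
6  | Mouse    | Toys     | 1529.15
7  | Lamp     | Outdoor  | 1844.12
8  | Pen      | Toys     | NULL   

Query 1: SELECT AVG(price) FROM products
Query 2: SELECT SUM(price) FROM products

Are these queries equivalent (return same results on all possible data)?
No, not equivalent

Query 1 returns: [(1265.2585714285713,)]
Query 2 returns: [(8856.81,)]

Reason: AVG vs SUM give different aggregate values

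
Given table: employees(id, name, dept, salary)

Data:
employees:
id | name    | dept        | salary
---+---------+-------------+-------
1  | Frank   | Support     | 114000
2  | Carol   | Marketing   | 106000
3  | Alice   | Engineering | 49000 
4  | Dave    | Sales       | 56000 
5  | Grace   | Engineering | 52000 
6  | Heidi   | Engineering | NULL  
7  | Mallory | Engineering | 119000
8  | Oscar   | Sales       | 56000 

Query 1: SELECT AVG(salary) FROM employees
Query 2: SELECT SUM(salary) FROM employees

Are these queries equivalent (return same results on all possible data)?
No, not equivalent

Query 1 returns: [(78857.14285714286,)]
Query 2 returns: [(552000,)]

Reason: AVG vs SUM give different aggregate values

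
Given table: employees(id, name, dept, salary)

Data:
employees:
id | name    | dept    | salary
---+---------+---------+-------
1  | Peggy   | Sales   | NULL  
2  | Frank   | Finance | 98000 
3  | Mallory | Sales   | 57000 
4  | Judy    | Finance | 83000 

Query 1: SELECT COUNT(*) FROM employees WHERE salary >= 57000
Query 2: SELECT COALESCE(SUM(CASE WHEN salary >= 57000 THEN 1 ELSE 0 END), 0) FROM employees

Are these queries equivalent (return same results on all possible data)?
Yes, equivalent

Both queries return: [(3,)]

Reason: COUNT with WHERE vs conditional SUM (COALESCE handles empty-table NULL)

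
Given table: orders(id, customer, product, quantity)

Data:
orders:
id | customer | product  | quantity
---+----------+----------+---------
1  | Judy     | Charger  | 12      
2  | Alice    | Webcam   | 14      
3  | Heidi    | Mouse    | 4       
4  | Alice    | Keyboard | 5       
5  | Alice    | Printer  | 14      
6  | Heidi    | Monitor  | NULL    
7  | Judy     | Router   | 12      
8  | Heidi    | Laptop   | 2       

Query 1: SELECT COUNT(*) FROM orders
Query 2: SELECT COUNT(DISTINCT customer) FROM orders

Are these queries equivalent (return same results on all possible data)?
No, not equivalent

Query 1 returns: [(8,)]
Query 2 returns: [(3,)]

Reason: COUNT(*) counts rows, COUNT(DISTINCT customer) counts unique customers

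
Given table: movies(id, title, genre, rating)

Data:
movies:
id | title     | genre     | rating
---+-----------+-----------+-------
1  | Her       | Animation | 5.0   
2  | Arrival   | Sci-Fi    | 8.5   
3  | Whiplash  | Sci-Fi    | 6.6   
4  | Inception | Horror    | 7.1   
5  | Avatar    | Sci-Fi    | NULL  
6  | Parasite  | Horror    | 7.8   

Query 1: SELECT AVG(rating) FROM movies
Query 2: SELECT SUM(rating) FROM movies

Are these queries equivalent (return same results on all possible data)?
No, not equivalent

Query 1 returns: [(7.0,)]
Query 2 returns: [(35.0,)]

Reason: AVG vs SUM give different aggregate values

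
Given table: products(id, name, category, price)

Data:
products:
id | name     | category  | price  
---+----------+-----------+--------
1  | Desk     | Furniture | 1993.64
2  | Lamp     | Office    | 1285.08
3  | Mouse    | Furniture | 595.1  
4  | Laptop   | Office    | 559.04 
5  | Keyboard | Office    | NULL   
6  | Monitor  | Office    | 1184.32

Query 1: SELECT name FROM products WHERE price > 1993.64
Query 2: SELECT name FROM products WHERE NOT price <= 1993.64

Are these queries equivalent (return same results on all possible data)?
Yes, equivalent

Both queries return: []

Reason: Both filter price > 1993.64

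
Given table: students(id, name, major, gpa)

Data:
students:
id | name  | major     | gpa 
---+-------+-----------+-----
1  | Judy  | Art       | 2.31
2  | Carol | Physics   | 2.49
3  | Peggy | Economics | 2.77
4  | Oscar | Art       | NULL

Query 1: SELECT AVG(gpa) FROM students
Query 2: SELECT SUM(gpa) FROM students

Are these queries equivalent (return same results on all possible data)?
No, not equivalent

Query 1 returns: [(2.5233333333333334,)]
Query 2 returns: [(7.57,)]

Reason: AVG vs SUM give different aggregate values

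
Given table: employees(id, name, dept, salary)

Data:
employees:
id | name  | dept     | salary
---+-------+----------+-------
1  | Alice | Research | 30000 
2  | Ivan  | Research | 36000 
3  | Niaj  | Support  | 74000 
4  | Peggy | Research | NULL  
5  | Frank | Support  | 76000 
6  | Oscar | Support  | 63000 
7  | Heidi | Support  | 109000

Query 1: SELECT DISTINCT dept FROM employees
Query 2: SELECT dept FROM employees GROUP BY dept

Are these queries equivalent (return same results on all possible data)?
Yes, equivalent

Both queries return: [('Research',), ('Support',)]

Reason: Both get unique depts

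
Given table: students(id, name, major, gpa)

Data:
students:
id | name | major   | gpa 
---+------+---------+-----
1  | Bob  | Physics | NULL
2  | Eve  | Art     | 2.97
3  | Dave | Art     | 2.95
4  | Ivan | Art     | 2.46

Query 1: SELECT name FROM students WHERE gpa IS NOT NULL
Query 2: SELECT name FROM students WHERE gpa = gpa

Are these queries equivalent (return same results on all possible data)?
Yes, equivalent

Both queries return: [('Dave',), ('Eve',), ('Ivan',)]

Reason: IS NOT NULL vs self-equality (both exclude NULLs)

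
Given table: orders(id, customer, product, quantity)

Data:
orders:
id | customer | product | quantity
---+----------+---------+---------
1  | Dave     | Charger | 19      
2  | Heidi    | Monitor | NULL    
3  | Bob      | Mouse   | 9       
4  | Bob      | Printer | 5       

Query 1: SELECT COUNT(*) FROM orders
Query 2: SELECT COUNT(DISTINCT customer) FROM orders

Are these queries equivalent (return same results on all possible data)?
No, not equivalent

Query 1 returns: [(4,)]
Query 2 returns: [(3,)]

Reason: COUNT(*) counts rows, COUNT(DISTINCT customer) counts unique customers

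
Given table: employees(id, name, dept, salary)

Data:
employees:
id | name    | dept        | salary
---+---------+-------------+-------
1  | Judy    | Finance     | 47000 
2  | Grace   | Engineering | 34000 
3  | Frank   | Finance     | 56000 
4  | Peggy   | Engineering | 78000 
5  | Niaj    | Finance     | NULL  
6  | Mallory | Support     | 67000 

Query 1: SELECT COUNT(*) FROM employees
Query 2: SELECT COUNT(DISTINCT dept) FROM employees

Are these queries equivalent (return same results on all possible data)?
No, not equivalent

Query 1 returns: [(6,)]
Query 2 returns: [(3,)]

Reason: COUNT(*) counts rows, COUNT(DISTINCT dept) counts unique depts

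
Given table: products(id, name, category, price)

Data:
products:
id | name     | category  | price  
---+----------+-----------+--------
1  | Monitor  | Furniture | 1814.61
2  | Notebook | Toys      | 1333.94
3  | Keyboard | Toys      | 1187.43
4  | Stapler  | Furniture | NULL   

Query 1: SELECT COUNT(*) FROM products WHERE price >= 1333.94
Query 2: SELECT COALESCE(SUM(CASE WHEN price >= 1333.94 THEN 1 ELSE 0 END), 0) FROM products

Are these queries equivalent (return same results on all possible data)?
Yes, equivalent

Both queries return: [(2,)]

Reason: COUNT with WHERE vs conditional SUM (COALESCE handles empty-table NULL)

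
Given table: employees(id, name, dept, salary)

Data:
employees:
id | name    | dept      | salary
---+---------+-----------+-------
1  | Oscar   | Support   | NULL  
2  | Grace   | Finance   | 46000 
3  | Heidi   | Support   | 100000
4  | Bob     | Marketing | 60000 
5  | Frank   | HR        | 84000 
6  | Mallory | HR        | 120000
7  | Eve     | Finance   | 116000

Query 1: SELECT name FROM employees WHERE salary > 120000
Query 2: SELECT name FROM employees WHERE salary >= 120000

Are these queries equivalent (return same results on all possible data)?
No, not equivalent

Query 1 returns: []
Query 2 returns: [('Mallory',)]

Reason: > vs >= gives different results when salary = 120000 exists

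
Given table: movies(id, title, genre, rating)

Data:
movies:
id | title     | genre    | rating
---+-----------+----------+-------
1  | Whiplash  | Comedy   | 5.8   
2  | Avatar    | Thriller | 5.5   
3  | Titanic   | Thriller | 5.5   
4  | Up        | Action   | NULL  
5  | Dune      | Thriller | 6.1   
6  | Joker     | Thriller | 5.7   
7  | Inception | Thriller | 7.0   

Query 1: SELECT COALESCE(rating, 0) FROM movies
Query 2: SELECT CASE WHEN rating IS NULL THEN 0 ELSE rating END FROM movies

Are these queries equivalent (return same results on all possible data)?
Yes, equivalent

Both queries return: [(0,), (5.5,), (5.5,), (5.7,), (5.8,), (6.1,), (7.0,)]

Reason: COALESCE vs CASE for NULL handling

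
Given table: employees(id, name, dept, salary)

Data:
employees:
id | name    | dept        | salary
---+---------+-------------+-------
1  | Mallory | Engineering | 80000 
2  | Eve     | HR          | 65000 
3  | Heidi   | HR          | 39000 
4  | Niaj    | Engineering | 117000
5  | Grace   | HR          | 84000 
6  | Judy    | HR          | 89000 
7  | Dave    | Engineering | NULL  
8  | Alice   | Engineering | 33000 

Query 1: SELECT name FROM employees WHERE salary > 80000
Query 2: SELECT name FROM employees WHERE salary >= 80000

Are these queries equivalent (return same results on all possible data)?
No, not equivalent

Query 1 returns: [('Niaj',), ('Grace',), ('Judy',)]
Query 2 returns: [('Mallory',), ('Niaj',), ('Grace',), ('Judy',)]

Reason: > vs >= gives different results when salary = 80000 exists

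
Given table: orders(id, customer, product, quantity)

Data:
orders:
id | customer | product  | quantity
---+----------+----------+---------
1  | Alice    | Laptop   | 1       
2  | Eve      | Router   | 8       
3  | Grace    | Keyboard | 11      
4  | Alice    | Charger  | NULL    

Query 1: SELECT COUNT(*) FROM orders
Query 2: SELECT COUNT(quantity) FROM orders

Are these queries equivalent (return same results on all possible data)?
No, not equivalent

Query 1 returns: [(4,)]
Query 2 returns: [(3,)]

Reason: COUNT(*) includes NULLs, COUNT(column) excludes them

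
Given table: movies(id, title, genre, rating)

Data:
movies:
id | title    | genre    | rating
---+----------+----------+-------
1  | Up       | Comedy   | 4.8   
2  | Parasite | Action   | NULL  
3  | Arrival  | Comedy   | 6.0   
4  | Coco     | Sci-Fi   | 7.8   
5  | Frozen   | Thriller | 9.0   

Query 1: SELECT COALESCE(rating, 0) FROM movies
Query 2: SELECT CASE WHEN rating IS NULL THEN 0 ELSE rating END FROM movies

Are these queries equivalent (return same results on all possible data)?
Yes, equivalent

Both queries return: [(0,), (4.8,), (6.0,), (7.8,), (9.0,)]

Reason: COALESCE vs CASE for NULL handling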